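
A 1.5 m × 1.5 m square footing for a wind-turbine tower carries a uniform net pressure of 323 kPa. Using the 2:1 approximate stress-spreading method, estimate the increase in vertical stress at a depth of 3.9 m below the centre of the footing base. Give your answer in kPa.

Δσ_z ≈ 24.9 kPa

By the 2:1 method the load spreads at 1 horizontal : 2 vertical, so at depth z the loaded area has grown by z in each plan dimension:
Δσ = qBL/((B+z)(L+z)) = 323×1.5×1.5/((1.5+3.9)(1.5+3.9)) = 24.923 kPa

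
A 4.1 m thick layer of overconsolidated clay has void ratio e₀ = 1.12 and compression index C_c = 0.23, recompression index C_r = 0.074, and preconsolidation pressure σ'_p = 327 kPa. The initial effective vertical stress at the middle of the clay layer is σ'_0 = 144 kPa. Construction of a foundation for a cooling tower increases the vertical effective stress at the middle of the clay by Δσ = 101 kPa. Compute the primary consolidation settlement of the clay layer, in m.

Final effective stress: σ'_f = 144 + 101 = 245 kPa.
σ'_f = 245 ≤ σ'_p = 327 kPa, so the clay remains overconsolidated and only the recompression index applies:
S_c = C_r·H/(1+e₀)·log₁₀(σ'_f/σ'_0) = 0.074×4.1/2.12×log₁₀(245/144)
    = 0.14312 × 0.2308 = 0.03303 m

S_c ≈ 0.033 m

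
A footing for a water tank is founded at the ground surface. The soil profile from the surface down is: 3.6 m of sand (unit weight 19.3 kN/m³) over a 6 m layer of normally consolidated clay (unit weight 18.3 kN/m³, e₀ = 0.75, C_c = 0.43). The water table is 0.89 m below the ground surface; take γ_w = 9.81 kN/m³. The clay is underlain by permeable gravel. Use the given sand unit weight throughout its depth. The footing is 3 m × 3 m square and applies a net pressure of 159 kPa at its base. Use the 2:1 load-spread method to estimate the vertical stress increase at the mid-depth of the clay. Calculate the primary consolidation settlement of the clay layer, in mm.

Mid-depth of clay below the ground surface: z = 3.6 + 6/2 = 6.6 m.
Total vertical stress at mid-clay: σ_v = 19.3×3.6 + 18.3×3 = 124.38 kPa.
Pore pressure: u = 9.81×(6.6 − 0.89) = 56.015 kPa.
Initial effective stress: σ'_0 = σ_v − u = 124.38 − 56.015 = 68.365 kPa.
Stress increase at mid-clay by the 2:1 spreading method:
Δσ = qBL/((B+z)(L+z)) = 159×3×3/((3+6.6)(3+6.6)) = 15.527 kPa
Final effective stress: σ'_f = σ'_0 + Δσ = 68.365 + 15.527 = 83.892 kPa.
Normally consolidated clay, so the full stress increment lies on the virgin compression line:
S_c = C_c·H/(1+e₀)·log₁₀(σ'_f/σ'_0) = 0.43×6/(1+0.75)×log₁₀(83.892/68.365)
    = 1.4743 × 0.088887 = 0.131 m

S_c ≈ 131 mm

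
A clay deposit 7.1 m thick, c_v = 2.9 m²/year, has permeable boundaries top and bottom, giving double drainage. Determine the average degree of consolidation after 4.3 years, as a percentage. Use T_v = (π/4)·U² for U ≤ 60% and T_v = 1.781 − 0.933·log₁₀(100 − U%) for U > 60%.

U ≈ 92.9 %

Drainage path length: H_d = H/2 = 3.55 m (double drainage).
T_v = c_v·t/H_d² = 2.9×4.3/3.55² = 0.98949.
T_v = 0.98949 corresponds to the U > 60% branch:
U = 1 − 10^((1.781 − T_v)/0.933)/100 = 0.9295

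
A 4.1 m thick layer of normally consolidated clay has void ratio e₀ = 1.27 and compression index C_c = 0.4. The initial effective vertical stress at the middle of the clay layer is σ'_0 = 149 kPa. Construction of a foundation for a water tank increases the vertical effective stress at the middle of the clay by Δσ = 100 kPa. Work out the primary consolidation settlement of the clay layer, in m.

Final effective stress: σ'_f = σ'_0 + Δσ = 149 + 100 = 249 kPa.
Normally consolidated clay, so the full stress increment lies on the virgin compression line:
S_c = C_c·H/(1+e₀)·log₁₀(σ'_f/σ'_0) = 0.4×4.1/(1+1.27)×log₁₀(249/149)
    = 0.72247 × 0.22301 = 0.1611 m

S_c ≈ 0.161 m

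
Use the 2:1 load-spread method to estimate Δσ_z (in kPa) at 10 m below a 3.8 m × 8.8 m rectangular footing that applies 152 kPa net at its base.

Δσ_z ≈ 19.6 kPa

By the 2:1 method the load spreads at 1 horizontal : 2 vertical, so at depth z the loaded area has grown by z in each plan dimension:
Δσ = qBL/((B+z)(L+z)) = 152×3.8×8.8/((3.8+10)(8.8+10)) = 19.592 kPa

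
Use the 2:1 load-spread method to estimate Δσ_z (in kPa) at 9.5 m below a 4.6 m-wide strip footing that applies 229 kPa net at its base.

Δσ_z ≈ 74.7 kPa

By the 2:1 method the load spreads at 1 horizontal : 2 vertical, so at depth z the loaded area has grown by z in each plan dimension:
Δσ = qB/(B+z) = 229×4.6/(4.6+9.5) = 74.709 kPa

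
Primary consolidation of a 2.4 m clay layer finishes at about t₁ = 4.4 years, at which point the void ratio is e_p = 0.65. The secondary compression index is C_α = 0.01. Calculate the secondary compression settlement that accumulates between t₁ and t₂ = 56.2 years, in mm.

Secondary compression: S_s = C_α·H/(1+e_p)·log₁₀(t₂/t₁)
S_s = 0.01×2.4/(1+0.65)×log₁₀(56.2/4.4)
    = 0.01455 × 1.106 = 0.01609 m

S_s ≈ 16.1 mm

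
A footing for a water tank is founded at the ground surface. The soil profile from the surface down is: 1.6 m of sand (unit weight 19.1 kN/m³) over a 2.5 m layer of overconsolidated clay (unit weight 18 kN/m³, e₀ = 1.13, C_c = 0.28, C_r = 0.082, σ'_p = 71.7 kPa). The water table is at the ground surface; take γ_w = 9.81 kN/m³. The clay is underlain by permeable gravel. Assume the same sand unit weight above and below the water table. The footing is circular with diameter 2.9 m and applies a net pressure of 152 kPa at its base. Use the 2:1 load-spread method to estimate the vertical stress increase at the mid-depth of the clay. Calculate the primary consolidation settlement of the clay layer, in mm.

S_c ≈ 39 mm

Mid-depth of clay below the ground surface: z = 1.6 + 2.5/2 = 2.85 m.
Total vertical stress at mid-clay: σ_v = 19.1×1.6 + 18×1.25 = 53.06 kPa.
Pore pressure: u = 9.81×(2.85 − 0) = 27.959 kPa.
Initial effective stress: σ'_0 = σ_v − u = 53.06 − 27.959 = 25.101 kPa.
Stress increase at mid-clay by the 2:1 spreading method:
Δσ ≈ qD²/(D+z)² = 152×2.9²/(2.9+2.85)² = 38.664 kPa
Final effective stress: σ'_f = 25.101 + 38.664 = 63.765 kPa.
σ'_f = 63.765 ≤ σ'_p = 71.7 kPa, so the clay remains overconsolidated and only the recompression index applies:
S_c = C_r·H/(1+e₀)·log₁₀(σ'_f/σ'_0) = 0.082×2.5/2.13×log₁₀(63.765/25.101)
    = 0.096243 × 0.40489 = 0.03897 m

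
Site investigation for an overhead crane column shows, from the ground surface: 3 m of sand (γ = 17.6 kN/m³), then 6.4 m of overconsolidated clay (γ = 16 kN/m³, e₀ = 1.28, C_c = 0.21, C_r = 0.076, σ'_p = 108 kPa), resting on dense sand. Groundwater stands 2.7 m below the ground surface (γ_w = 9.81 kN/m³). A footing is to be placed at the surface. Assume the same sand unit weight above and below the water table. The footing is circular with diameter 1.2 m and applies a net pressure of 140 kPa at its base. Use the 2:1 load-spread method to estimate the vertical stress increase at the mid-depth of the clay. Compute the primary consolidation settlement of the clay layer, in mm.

S_c ≈ 4.77 mm

Mid-depth of clay below the ground surface: z = 3 + 6.4/2 = 6.2 m.
Total vertical stress at mid-clay: σ_v = 17.6×3 + 16×3.2 = 104 kPa.
Pore pressure: u = 9.81×(6.2 − 2.7) = 34.335 kPa.
Initial effective stress: σ'_0 = σ_v − u = 104 − 34.335 = 69.665 kPa.
Stress increase at mid-clay by the 2:1 spreading method:
Δσ ≈ qD²/(D+z)² = 140×1.2²/(1.2+6.2)² = 3.6815 kPa
Final effective stress: σ'_f = 69.665 + 3.6815 = 73.347 kPa.
σ'_f = 73.347 ≤ σ'_p = 108 kPa, so the clay remains overconsolidated and only the recompression index applies:
S_c = C_r·H/(1+e₀)·log₁₀(σ'_f/σ'_0) = 0.076×6.4/2.28×log₁₀(73.347/69.665)
    = 0.21333 × 0.022368 = 0.004772 m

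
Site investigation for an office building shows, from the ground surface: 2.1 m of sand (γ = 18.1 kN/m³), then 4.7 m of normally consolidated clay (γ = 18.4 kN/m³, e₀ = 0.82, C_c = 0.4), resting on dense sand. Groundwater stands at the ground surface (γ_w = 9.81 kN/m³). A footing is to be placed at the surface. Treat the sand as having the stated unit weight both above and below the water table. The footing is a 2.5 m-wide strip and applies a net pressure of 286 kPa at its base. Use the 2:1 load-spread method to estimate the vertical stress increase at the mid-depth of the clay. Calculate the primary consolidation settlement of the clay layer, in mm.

S_c ≈ 591 mm

Mid-depth of clay below the ground surface: z = 2.1 + 4.7/2 = 4.45 m.
Total vertical stress at mid-clay: σ_v = 18.1×2.1 + 18.4×2.35 = 81.25 kPa.
Pore pressure: u = 9.81×(4.45 − 0) = 43.655 kPa.
Initial effective stress: σ'_0 = σ_v − u = 81.25 − 43.655 = 37.595 kPa.
Stress increase at mid-clay by the 2:1 spreading method:
Δσ = qB/(B+z) = 286×2.5/(2.5+4.45) = 102.88 kPa
Final effective stress: σ'_f = σ'_0 + Δσ = 37.595 + 102.88 = 140.47 kPa.
Normally consolidated clay, so the full stress increment lies on the virgin compression line:
S_c = C_c·H/(1+e₀)·log₁₀(σ'_f/σ'_0) = 0.4×4.7/(1+0.82)×log₁₀(140.47/37.595)
    = 1.033 × 0.57245 = 0.5913 m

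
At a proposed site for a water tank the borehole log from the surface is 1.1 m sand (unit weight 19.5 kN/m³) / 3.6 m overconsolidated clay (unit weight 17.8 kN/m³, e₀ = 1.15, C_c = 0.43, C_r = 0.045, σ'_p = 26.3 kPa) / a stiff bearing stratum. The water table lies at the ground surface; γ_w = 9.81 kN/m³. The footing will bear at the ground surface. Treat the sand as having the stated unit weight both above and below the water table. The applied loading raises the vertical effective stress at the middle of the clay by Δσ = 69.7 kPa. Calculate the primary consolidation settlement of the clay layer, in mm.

S_c ≈ 402 mm

Mid-depth of clay below the ground surface: z = 1.1 + 3.6/2 = 2.9 m.
Total vertical stress at mid-clay: σ_v = 19.5×1.1 + 17.8×1.8 = 53.49 kPa.
Pore pressure: u = 9.81×(2.9 − 0) = 28.449 kPa.
Initial effective stress: σ'_0 = σ_v − u = 53.49 − 28.449 = 25.041 kPa.
Final effective stress: σ'_f = 25.041 + 69.7 = 94.741 kPa.
σ'_f = 94.741 > σ'_p = 26.3 kPa, so the stress path crosses the preconsolidation pressure — recompression up to σ'_p, then virgin compression beyond:
S_c = H/(1+e₀)·[C_r·log₁₀(σ'_p/σ'_0) + C_c·log₁₀(σ'_f/σ'_p)]
    = 3.6/2.15 × [0.045×log₁₀(26.3/25.041) + 0.43×log₁₀(94.741/26.3)]
    = 1.6744 × [0.00095868 + 0.23933] = 0.4023 m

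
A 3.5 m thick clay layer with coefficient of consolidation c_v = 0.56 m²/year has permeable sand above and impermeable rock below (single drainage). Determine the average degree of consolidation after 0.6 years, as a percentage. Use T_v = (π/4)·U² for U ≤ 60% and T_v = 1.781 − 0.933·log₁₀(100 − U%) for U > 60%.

Drainage path length: H_d = H = 3.5 m (single drainage).
T_v = c_v·t/H_d² = 0.56×0.6/3.5² = 0.027429.
T_v = 0.027429 corresponds to the U ≤ 60% branch:
U = √(4T_v/π) = 0.1869

U ≈ 18.7 %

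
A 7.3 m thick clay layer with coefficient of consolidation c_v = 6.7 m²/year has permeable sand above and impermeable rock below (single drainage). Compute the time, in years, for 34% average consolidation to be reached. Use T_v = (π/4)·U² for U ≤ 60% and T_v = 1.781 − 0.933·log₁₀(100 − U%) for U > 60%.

Drainage path length: H_d = H = 7.3 m (single drainage).
U ≤ 60%: T_v = (π/4)·U² = (π/4)×0.34² = 0.090792.
t = T_v·H_d²/c_v = 0.090792×7.3²/6.7 = 0.7221 years.

t ≈ 0.722 years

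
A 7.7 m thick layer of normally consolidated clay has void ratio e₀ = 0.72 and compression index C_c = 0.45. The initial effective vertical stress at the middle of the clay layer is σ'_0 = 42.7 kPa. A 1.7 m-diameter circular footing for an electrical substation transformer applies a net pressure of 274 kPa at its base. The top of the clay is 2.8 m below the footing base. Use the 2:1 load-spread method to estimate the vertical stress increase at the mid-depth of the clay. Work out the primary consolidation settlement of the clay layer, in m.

Mid-depth of clay below the footing base: z = 2.8 + 7.7/2 = 6.65 m.
Stress increase at mid-clay by the 2:1 spreading method:
Δσ ≈ qD²/(D+z)² = 274×1.7²/(1.7+6.65)² = 11.357 kPa
Final effective stress: σ'_f = σ'_0 + Δσ = 42.7 + 11.357 = 54.057 kPa.
Normally consolidated clay, so the full stress increment lies on the virgin compression line:
S_c = C_c·H/(1+e₀)·log₁₀(σ'_f/σ'_0) = 0.45×7.7/(1+0.72)×log₁₀(54.057/42.7)
    = 2.0145 × 0.10242 = 0.2063 m

S_c ≈ 0.206 m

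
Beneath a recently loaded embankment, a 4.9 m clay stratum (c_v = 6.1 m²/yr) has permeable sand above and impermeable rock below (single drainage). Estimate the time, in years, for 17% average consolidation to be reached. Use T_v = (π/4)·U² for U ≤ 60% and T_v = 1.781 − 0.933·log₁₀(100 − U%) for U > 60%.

Drainage path length: H_d = H = 4.9 m (single drainage).
U ≤ 60%: T_v = (π/4)·U² = (π/4)×0.17² = 0.022698.
t = T_v·H_d²/c_v = 0.022698×4.9²/6.1 = 0.08934 years.

t ≈ 0.0893 years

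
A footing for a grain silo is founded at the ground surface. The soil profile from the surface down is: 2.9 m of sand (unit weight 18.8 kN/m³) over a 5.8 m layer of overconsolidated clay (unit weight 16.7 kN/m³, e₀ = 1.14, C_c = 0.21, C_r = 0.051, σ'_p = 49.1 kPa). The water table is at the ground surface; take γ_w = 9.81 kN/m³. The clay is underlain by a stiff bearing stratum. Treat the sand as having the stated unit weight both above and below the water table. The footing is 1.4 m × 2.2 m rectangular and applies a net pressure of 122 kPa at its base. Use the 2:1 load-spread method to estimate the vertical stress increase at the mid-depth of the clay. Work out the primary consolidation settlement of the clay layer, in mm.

S_c ≈ 20.8 mm

Mid-depth of clay below the ground surface: z = 2.9 + 5.8/2 = 5.8 m.
Total vertical stress at mid-clay: σ_v = 18.8×2.9 + 16.7×2.9 = 102.95 kPa.
Pore pressure: u = 9.81×(5.8 − 0) = 56.898 kPa.
Initial effective stress: σ'_0 = σ_v − u = 102.95 − 56.898 = 46.052 kPa.
Stress increase at mid-clay by the 2:1 spreading method:
Δσ = qBL/((B+z)(L+z)) = 122×1.4×2.2/((1.4+5.8)(2.2+5.8)) = 6.5236 kPa
Final effective stress: σ'_f = 46.052 + 6.5236 = 52.576 kPa.
σ'_f = 52.576 > σ'_p = 49.1 kPa, so the stress path crosses the preconsolidation pressure — recompression up to σ'_p, then virgin compression beyond:
S_c = H/(1+e₀)·[C_r·log₁₀(σ'_p/σ'_0) + C_c·log₁₀(σ'_f/σ'_p)]
    = 5.8/2.14 × [0.051×log₁₀(49.1/46.052) + 0.21×log₁₀(52.576/49.1)]
    = 2.7103 × [0.0014195 + 0.0062383] = 0.02075 m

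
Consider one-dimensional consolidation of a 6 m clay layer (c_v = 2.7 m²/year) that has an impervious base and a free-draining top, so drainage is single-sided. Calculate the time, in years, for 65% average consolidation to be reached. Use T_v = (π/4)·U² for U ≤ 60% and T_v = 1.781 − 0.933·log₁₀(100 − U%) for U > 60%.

Drainage path length: H_d = H = 6 m (single drainage).
U > 60%: T_v = 1.781 − 0.933·log₁₀(100 − 65) = 0.34038.
t = T_v·H_d²/c_v = 0.34038×6²/2.7 = 4.538 years.

t ≈ 4.54 years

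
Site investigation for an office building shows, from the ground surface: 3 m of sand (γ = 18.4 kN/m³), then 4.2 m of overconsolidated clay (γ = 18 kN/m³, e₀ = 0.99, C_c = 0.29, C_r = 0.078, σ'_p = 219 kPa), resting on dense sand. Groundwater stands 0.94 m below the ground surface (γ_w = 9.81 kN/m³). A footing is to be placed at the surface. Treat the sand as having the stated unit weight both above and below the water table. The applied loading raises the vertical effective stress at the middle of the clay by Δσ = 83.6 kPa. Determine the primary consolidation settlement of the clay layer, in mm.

Mid-depth of clay below the ground surface: z = 3 + 4.2/2 = 5.1 m.
Total vertical stress at mid-clay: σ_v = 18.4×3 + 18×2.1 = 93 kPa.
Pore pressure: u = 9.81×(5.1 − 0.94) = 40.81 kPa.
Initial effective stress: σ'_0 = σ_v − u = 93 − 40.81 = 52.19 kPa.
Final effective stress: σ'_f = 52.19 + 83.6 = 135.79 kPa.
σ'_f = 135.79 ≤ σ'_p = 219 kPa, so the clay remains overconsolidated and only the recompression index applies:
S_c = C_r·H/(1+e₀)·log₁₀(σ'_f/σ'_0) = 0.078×4.2/1.99×log₁₀(135.79/52.19)
    = 0.16463 × 0.41528 = 0.06837 m

S_c ≈ 68.4 mm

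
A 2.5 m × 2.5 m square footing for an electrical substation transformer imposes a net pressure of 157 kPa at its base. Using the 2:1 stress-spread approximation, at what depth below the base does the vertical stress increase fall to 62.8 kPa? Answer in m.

2:1 spreading — at depth z the loaded area has grown by z in each plan dimension:
qB²/(B+z)² = Δσ_z ⇒ z = B(√(q/Δσ_z) − 1) = 2.5×(√(157/62.8) − 1) = 1.453 m

z ≈ 1.45 m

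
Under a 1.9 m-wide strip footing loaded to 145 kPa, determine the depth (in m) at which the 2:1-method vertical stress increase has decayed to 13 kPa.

z ≈ 19.3 m

2:1 spreading — at depth z the loaded area has grown by z in each plan dimension:
qB/(B+z) = Δσ_z ⇒ z = qB/Δσ_z − B = 145×1.9/13 − 1.9 = 19.29 m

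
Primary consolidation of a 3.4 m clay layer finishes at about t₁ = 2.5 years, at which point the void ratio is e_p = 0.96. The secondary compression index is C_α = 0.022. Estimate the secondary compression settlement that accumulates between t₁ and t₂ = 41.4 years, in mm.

Secondary compression: S_s = C_α·H/(1+e_p)·log₁₀(t₂/t₁)
S_s = 0.022×3.4/(1+0.96)×log₁₀(41.4/2.5)
    = 0.03816 × 1.219 = 0.04652 m

S_s ≈ 46.5 mm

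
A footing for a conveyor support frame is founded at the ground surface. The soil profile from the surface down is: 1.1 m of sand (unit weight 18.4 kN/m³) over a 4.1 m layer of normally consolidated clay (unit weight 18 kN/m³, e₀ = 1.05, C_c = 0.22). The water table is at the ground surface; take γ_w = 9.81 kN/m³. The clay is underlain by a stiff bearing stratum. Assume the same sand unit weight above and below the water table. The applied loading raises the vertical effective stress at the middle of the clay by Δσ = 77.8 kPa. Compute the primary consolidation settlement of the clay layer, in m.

Mid-depth of clay below the ground surface: z = 1.1 + 4.1/2 = 3.15 m.
Total vertical stress at mid-clay: σ_v = 18.4×1.1 + 18×2.05 = 57.14 kPa.
Pore pressure: u = 9.81×(3.15 − 0) = 30.902 kPa.
Initial effective stress: σ'_0 = σ_v − u = 57.14 − 30.902 = 26.238 kPa.
Final effective stress: σ'_f = σ'_0 + Δσ = 26.238 + 77.8 = 104.04 kPa.
Normally consolidated clay, so the full stress increment lies on the virgin compression line:
S_c = C_c·H/(1+e₀)·log₁₀(σ'_f/σ'_0) = 0.22×4.1/(1+1.05)×log₁₀(104.04/26.238)
    = 0.44 × 0.59827 = 0.2632 m

S_c ≈ 0.263 m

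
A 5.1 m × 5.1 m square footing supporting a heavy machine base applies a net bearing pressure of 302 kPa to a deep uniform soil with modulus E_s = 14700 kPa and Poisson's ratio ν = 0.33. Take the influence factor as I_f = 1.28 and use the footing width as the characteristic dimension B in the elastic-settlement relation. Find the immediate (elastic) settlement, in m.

Immediate (elastic) settlement: S_e = q·B·(1−ν²)/E_s · I_f.
S_e = 302 × 5.1 × (1 − 0.33²) / 14700 × 1.28
    = 302 × 5.1 × 0.8911 / 14700 × 1.28
    = 0.1195 m

S_e ≈ 0.12 m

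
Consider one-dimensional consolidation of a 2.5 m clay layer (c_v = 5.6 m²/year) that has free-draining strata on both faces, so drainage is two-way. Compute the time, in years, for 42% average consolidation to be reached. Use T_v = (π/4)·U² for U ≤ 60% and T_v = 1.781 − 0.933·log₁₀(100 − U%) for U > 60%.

Drainage path length: H_d = H/2 = 1.25 m (double drainage).
U ≤ 60%: T_v = (π/4)·U² = (π/4)×0.42² = 0.13854.
t = T_v·H_d²/c_v = 0.13854×1.25²/5.6 = 0.03866 years.

t ≈ 0.0387 years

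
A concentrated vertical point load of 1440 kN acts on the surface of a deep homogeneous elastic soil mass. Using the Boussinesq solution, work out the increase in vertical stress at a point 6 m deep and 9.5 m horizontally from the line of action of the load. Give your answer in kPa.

Δσ_z ≈ 0.829 kPa

Boussinesq vertical stress below a point load on an elastic half-space:
Δσ_z = 3P/(2πz²) · [1 + (r/z)²]^(−5/2)
r/z = 9.5/6 = 1.5833; [1+(r/z)²]^(−5/2) = 0.043419.
Δσ_z = 3×1440/(2π×6²) × 0.043419 = 19.099 × 0.043419 = 0.8293 kPa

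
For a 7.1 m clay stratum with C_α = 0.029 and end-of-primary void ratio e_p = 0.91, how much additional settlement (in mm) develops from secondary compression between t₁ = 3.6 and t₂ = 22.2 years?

Secondary compression: S_s = C_α·H/(1+e_p)·log₁₀(t₂/t₁)
S_s = 0.029×7.1/(1+0.91)×log₁₀(22.2/3.6)
    = 0.1078 × 0.7901 = 0.08517 m

S_s ≈ 85.2 mm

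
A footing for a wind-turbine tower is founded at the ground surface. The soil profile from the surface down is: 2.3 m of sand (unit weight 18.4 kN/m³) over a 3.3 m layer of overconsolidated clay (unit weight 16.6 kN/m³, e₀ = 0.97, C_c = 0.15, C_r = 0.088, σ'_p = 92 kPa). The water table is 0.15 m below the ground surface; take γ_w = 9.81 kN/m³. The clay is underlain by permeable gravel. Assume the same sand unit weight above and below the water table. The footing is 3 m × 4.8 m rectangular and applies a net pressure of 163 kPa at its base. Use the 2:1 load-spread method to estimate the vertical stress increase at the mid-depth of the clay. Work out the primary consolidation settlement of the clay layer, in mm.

S_c ≈ 50.2 mm

Mid-depth of clay below the ground surface: z = 2.3 + 3.3/2 = 3.95 m.
Total vertical stress at mid-clay: σ_v = 18.4×2.3 + 16.6×1.65 = 69.71 kPa.
Pore pressure: u = 9.81×(3.95 − 0.15) = 37.278 kPa.
Initial effective stress: σ'_0 = σ_v − u = 69.71 − 37.278 = 32.432 kPa.
Stress increase at mid-clay by the 2:1 spreading method:
Δσ = qBL/((B+z)(L+z)) = 163×3×4.8/((3+3.95)(4.8+3.95)) = 38.597 kPa
Final effective stress: σ'_f = 32.432 + 38.597 = 71.029 kPa.
σ'_f = 71.029 ≤ σ'_p = 92 kPa, so the clay remains overconsolidated and only the recompression index applies:
S_c = C_r·H/(1+e₀)·log₁₀(σ'_f/σ'_0) = 0.088×3.3/1.97×log₁₀(71.029/32.432)
    = 0.14741 × 0.34046 = 0.05019 m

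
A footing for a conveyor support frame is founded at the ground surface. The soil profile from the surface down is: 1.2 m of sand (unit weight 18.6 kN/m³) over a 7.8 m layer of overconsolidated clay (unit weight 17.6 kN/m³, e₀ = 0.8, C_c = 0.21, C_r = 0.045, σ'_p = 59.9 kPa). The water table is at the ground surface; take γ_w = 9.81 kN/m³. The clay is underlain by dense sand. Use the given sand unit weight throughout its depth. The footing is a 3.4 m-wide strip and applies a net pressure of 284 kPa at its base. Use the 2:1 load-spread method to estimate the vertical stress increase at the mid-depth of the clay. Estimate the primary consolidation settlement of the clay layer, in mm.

Mid-depth of clay below the ground surface: z = 1.2 + 7.8/2 = 5.1 m.
Total vertical stress at mid-clay: σ_v = 18.6×1.2 + 17.6×3.9 = 90.96 kPa.
Pore pressure: u = 9.81×(5.1 − 0) = 50.031 kPa.
Initial effective stress: σ'_0 = σ_v − u = 90.96 − 50.031 = 40.929 kPa.
Stress increase at mid-clay by the 2:1 spreading method:
Δσ = qB/(B+z) = 284×3.4/(3.4+5.1) = 113.6 kPa
Final effective stress: σ'_f = 40.929 + 113.6 = 154.53 kPa.
σ'_f = 154.53 > σ'_p = 59.9 kPa, so the stress path crosses the preconsolidation pressure — recompression up to σ'_p, then virgin compression beyond:
S_c = H/(1+e₀)·[C_r·log₁₀(σ'_p/σ'_0) + C_c·log₁₀(σ'_f/σ'_p)]
    = 7.8/1.8 × [0.045×log₁₀(59.9/40.929) + 0.21×log₁₀(154.53/59.9)]
    = 4.3333 × [0.0074428 + 0.086433] = 0.4068 m

S_c ≈ 407 mm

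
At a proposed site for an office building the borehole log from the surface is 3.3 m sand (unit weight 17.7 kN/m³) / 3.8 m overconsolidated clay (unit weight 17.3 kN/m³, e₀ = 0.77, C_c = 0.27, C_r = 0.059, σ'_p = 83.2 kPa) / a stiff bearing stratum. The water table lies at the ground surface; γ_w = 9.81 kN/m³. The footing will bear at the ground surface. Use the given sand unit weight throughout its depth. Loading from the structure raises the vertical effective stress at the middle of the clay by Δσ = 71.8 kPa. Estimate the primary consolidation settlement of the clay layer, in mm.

Mid-depth of clay below the ground surface: z = 3.3 + 3.8/2 = 5.2 m.
Total vertical stress at mid-clay: σ_v = 17.7×3.3 + 17.3×1.9 = 91.28 kPa.
Pore pressure: u = 9.81×(5.2 − 0) = 51.012 kPa.
Initial effective stress: σ'_0 = σ_v − u = 91.28 − 51.012 = 40.268 kPa.
Final effective stress: σ'_f = 40.268 + 71.8 = 112.07 kPa.
σ'_f = 112.07 > σ'_p = 83.2 kPa, so the stress path crosses the preconsolidation pressure — recompression up to σ'_p, then virgin compression beyond:
S_c = H/(1+e₀)·[C_r·log₁₀(σ'_p/σ'_0) + C_c·log₁₀(σ'_f/σ'_p)]
    = 3.8/1.77 × [0.059×log₁₀(83.2/40.268) + 0.27×log₁₀(112.07/83.2)]
    = 2.1469 × [0.018595 + 0.034929] = 0.1149 m

S_c ≈ 115 mm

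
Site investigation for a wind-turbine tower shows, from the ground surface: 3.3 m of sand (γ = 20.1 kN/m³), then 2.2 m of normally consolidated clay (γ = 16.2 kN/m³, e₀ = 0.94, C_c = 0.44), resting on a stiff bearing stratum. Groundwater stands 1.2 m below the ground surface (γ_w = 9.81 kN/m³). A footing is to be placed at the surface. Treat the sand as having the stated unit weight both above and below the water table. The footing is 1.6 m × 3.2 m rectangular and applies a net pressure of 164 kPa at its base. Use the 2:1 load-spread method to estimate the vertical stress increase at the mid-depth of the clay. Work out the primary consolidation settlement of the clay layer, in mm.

S_c ≈ 64.9 mm

Mid-depth of clay below the ground surface: z = 3.3 + 2.2/2 = 4.4 m.
Total vertical stress at mid-clay: σ_v = 20.1×3.3 + 16.2×1.1 = 84.15 kPa.
Pore pressure: u = 9.81×(4.4 − 1.2) = 31.392 kPa.
Initial effective stress: σ'_0 = σ_v − u = 84.15 − 31.392 = 52.758 kPa.
Stress increase at mid-clay by the 2:1 spreading method:
Δσ = qBL/((B+z)(L+z)) = 164×1.6×3.2/((1.6+4.4)(3.2+4.4)) = 18.414 kPa
Final effective stress: σ'_f = σ'_0 + Δσ = 52.758 + 18.414 = 71.172 kPa.
Normally consolidated clay, so the full stress increment lies on the virgin compression line:
S_c = C_c·H/(1+e₀)·log₁₀(σ'_f/σ'_0) = 0.44×2.2/(1+0.94)×log₁₀(71.172/52.758)
    = 0.49897 × 0.13002 = 0.06488 m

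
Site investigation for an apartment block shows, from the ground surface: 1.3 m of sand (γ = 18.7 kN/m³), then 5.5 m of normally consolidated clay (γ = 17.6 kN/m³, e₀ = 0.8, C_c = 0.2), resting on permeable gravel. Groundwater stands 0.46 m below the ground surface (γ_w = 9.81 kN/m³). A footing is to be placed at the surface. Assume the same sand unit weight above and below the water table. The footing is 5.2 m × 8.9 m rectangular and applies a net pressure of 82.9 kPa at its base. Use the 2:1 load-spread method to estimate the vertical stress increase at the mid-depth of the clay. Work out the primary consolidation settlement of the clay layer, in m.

S_c ≈ 0.164 m

Mid-depth of clay below the ground surface: z = 1.3 + 5.5/2 = 4.05 m.
Total vertical stress at mid-clay: σ_v = 18.7×1.3 + 17.6×2.75 = 72.71 kPa.
Pore pressure: u = 9.81×(4.05 − 0.46) = 35.218 kPa.
Initial effective stress: σ'_0 = σ_v − u = 72.71 − 35.218 = 37.492 kPa.
Stress increase at mid-clay by the 2:1 spreading method:
Δσ = qBL/((B+z)(L+z)) = 82.9×5.2×8.9/((5.2+4.05)(8.9+4.05)) = 32.028 kPa
Final effective stress: σ'_f = σ'_0 + Δσ = 37.492 + 32.028 = 69.52 kPa.
Normally consolidated clay, so the full stress increment lies on the virgin compression line:
S_c = C_c·H/(1+e₀)·log₁₀(σ'_f/σ'_0) = 0.2×5.5/(1+0.8)×log₁₀(69.52/37.492)
    = 0.61111 × 0.26817 = 0.1639 m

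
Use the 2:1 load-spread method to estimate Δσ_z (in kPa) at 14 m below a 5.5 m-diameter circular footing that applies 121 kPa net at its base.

Δσ_z ≈ 9.63 kPa

By the 2:1 method the load spreads at 1 horizontal : 2 vertical, so at depth z the loaded area has grown by z in each plan dimension:
Δσ ≈ qD²/(D+z)² = 121×5.5²/(5.5+14)² = 9.6259 kPa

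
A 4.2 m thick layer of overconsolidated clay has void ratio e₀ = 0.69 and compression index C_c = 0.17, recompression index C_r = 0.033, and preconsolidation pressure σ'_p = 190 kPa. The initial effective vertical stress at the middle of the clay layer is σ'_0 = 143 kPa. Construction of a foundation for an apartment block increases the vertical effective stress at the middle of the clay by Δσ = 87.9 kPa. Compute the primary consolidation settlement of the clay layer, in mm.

S_c ≈ 45.9 mm

Final effective stress: σ'_f = 143 + 87.9 = 230.9 kPa.
σ'_f = 230.9 > σ'_p = 190 kPa, so the stress path crosses the preconsolidation pressure — recompression up to σ'_p, then virgin compression beyond:
S_c = H/(1+e₀)·[C_r·log₁₀(σ'_p/σ'_0) + C_c·log₁₀(σ'_f/σ'_p)]
    = 4.2/1.69 × [0.033×log₁₀(190/143) + 0.17×log₁₀(230.9/190)]
    = 2.4852 × [0.0040728 + 0.014394] = 0.04589 m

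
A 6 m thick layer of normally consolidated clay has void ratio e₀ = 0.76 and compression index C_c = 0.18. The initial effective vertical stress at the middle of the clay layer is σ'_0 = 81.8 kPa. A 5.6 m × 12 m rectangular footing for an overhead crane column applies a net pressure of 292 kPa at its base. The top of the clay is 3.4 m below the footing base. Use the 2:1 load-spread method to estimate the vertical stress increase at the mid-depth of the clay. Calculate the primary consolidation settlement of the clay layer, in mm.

S_c ≈ 196 mm

Mid-depth of clay below the footing base: z = 3.4 + 6/2 = 6.4 m.
Stress increase at mid-clay by the 2:1 spreading method:
Δσ = qBL/((B+z)(L+z)) = 292×5.6×12/((5.6+6.4)(12+6.4)) = 88.87 kPa
Final effective stress: σ'_f = σ'_0 + Δσ = 81.8 + 88.87 = 170.67 kPa.
Normally consolidated clay, so the full stress increment lies on the virgin compression line:
S_c = C_c·H/(1+e₀)·log₁₀(σ'_f/σ'_0) = 0.18×6/(1+0.76)×log₁₀(170.67/81.8)
    = 0.61364 × 0.3194 = 0.196 m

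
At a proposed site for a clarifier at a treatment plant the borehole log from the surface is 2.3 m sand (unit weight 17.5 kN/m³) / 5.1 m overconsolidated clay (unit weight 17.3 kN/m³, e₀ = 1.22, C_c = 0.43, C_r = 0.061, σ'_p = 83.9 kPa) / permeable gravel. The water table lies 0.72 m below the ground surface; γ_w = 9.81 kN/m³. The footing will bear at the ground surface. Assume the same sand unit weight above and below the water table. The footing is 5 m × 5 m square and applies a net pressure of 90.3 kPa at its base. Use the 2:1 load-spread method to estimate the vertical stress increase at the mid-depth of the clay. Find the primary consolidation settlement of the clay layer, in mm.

S_c ≈ 25.9 mm

Mid-depth of clay below the ground surface: z = 2.3 + 5.1/2 = 4.85 m.
Total vertical stress at mid-clay: σ_v = 17.5×2.3 + 17.3×2.55 = 84.365 kPa.
Pore pressure: u = 9.81×(4.85 − 0.72) = 40.515 kPa.
Initial effective stress: σ'_0 = σ_v − u = 84.365 − 40.515 = 43.85 kPa.
Stress increase at mid-clay by the 2:1 spreading method:
Δσ = qBL/((B+z)(L+z)) = 90.3×5×5/((5+4.85)(5+4.85)) = 23.268 kPa
Final effective stress: σ'_f = 43.85 + 23.268 = 67.118 kPa.
σ'_f = 67.118 ≤ σ'_p = 83.9 kPa, so the clay remains overconsolidated and only the recompression index applies:
S_c = C_r·H/(1+e₀)·log₁₀(σ'_f/σ'_0) = 0.061×5.1/2.22×log₁₀(67.118/43.85)
    = 0.14014 × 0.18487 = 0.02591 m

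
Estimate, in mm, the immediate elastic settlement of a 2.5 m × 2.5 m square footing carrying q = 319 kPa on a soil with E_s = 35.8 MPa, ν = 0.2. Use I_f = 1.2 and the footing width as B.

S_e ≈ 25.7 mm

Immediate (elastic) settlement: S_e = q·B·(1−ν²)/E_s · I_f.
E_s = 35.8 MPa = 35800 kPa.
S_e = 319 × 2.5 × (1 − 0.2²) / 35800 × 1.2
    = 319 × 2.5 × 0.96 / 35800 × 1.2
    = 0.02566 m = 25.66 mm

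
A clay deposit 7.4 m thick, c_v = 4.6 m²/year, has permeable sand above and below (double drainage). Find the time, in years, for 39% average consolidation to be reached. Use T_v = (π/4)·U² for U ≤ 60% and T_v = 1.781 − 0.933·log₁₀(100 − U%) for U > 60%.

t ≈ 0.356 years

Drainage path length: H_d = H/2 = 3.7 m (double drainage).
U ≤ 60%: T_v = (π/4)·U² = (π/4)×0.39² = 0.11946.
t = T_v·H_d²/c_v = 0.11946×3.7²/4.6 = 0.3555 years.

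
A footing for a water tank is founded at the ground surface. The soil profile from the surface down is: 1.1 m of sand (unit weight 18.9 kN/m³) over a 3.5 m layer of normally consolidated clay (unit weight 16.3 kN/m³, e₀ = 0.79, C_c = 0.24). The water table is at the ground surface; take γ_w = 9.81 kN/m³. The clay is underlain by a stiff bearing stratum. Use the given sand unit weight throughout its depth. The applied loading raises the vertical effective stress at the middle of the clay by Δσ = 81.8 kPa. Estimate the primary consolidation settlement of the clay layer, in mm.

S_c ≈ 321 mm

Mid-depth of clay below the ground surface: z = 1.1 + 3.5/2 = 2.85 m.
Total vertical stress at mid-clay: σ_v = 18.9×1.1 + 16.3×1.75 = 49.315 kPa.
Pore pressure: u = 9.81×(2.85 − 0) = 27.959 kPa.
Initial effective stress: σ'_0 = σ_v − u = 49.315 − 27.959 = 21.356 kPa.
Final effective stress: σ'_f = σ'_0 + Δσ = 21.356 + 81.8 = 103.16 kPa.
Normally consolidated clay, so the full stress increment lies on the virgin compression line:
S_c = C_c·H/(1+e₀)·log₁₀(σ'_f/σ'_0) = 0.24×3.5/(1+0.79)×log₁₀(103.16/21.356)
    = 0.46927 × 0.68399 = 0.321 m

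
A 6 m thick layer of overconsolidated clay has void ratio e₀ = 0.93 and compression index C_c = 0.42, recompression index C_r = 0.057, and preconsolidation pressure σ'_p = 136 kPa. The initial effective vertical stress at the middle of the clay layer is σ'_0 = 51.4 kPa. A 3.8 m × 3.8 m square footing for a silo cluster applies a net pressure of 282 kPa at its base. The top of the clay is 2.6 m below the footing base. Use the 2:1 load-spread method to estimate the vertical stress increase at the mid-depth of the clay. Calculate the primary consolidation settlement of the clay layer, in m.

S_c ≈ 0.0493 m

Mid-depth of clay below the footing base: z = 2.6 + 6/2 = 5.6 m.
Stress increase at mid-clay by the 2:1 spreading method:
Δσ = qBL/((B+z)(L+z)) = 282×3.8×3.8/((3.8+5.6)(3.8+5.6)) = 46.085 kPa
Final effective stress: σ'_f = 51.4 + 46.085 = 97.485 kPa.
σ'_f = 97.485 ≤ σ'_p = 136 kPa, so the clay remains overconsolidated and only the recompression index applies:
S_c = C_r·H/(1+e₀)·log₁₀(σ'_f/σ'_0) = 0.057×6/1.93×log₁₀(97.485/51.4)
    = 0.1772 × 0.27797 = 0.04926 m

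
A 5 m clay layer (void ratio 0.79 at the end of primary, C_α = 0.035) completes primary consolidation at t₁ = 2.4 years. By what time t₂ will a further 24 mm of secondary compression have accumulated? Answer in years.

t₂ ≈ 4.22 years

S_s = C_α·H/(1+e_p)·log₁₀(t₂/t₁) ⇒ log₁₀(t₂/t₁) = S_s·(1+e_p)/(C_α·H).
log₁₀(t₂/t₁) = 0.024 × (1+0.79) / (0.035×5) = 0.2455
t₂ = t₁ × 10^0.2455 = 2.4 × 1.76 = 4.224 years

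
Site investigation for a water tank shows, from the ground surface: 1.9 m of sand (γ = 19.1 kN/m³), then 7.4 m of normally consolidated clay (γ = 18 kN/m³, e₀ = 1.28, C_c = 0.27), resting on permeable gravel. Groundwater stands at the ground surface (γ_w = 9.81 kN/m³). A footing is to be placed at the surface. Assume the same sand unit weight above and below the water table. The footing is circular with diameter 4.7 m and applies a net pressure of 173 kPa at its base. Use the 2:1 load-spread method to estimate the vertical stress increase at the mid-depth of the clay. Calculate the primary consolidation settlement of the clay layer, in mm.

Mid-depth of clay below the ground surface: z = 1.9 + 7.4/2 = 5.6 m.
Total vertical stress at mid-clay: σ_v = 19.1×1.9 + 18×3.7 = 102.89 kPa.
Pore pressure: u = 9.81×(5.6 − 0) = 54.936 kPa.
Initial effective stress: σ'_0 = σ_v − u = 102.89 − 54.936 = 47.954 kPa.
Stress increase at mid-clay by the 2:1 spreading method:
Δσ ≈ qD²/(D+z)² = 173×4.7²/(4.7+5.6)² = 36.022 kPa
Final effective stress: σ'_f = σ'_0 + Δσ = 47.954 + 36.022 = 83.976 kPa.
Normally consolidated clay, so the full stress increment lies on the virgin compression line:
S_c = C_c·H/(1+e₀)·log₁₀(σ'_f/σ'_0) = 0.27×7.4/(1+1.28)×log₁₀(83.976/47.954)
    = 0.87632 × 0.24333 = 0.2132 m

S_c ≈ 213 mm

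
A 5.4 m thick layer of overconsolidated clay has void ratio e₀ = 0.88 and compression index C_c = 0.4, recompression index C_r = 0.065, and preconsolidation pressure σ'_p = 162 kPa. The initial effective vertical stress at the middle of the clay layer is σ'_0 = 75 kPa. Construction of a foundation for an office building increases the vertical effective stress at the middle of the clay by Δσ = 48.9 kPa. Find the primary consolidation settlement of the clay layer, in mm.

S_c ≈ 40.7 mm

Final effective stress: σ'_f = 75 + 48.9 = 123.9 kPa.
σ'_f = 123.9 ≤ σ'_p = 162 kPa, so the clay remains overconsolidated and only the recompression index applies:
S_c = C_r·H/(1+e₀)·log₁₀(σ'_f/σ'_0) = 0.065×5.4/1.88×log₁₀(123.9/75)
    = 0.1867 × 0.21801 = 0.0407 m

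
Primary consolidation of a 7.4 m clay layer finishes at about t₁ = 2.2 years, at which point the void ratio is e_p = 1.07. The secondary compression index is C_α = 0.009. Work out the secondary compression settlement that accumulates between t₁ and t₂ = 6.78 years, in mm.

S_s ≈ 15.7 mm

Secondary compression: S_s = C_α·H/(1+e_p)·log₁₀(t₂/t₁)
S_s = 0.009×7.4/(1+1.07)×log₁₀(6.78/2.2)
    = 0.03217 × 0.4888 = 0.01573 m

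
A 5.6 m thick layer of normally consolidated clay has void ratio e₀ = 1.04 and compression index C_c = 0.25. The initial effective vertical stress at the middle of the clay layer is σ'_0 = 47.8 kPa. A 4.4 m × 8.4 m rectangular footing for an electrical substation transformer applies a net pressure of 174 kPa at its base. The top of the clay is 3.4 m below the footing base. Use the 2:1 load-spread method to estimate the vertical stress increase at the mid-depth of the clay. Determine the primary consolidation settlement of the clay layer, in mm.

Mid-depth of clay below the footing base: z = 3.4 + 5.6/2 = 6.2 m.
Stress increase at mid-clay by the 2:1 spreading method:
Δσ = qBL/((B+z)(L+z)) = 174×4.4×8.4/((4.4+6.2)(8.4+6.2)) = 41.555 kPa
Final effective stress: σ'_f = σ'_0 + Δσ = 47.8 + 41.555 = 89.355 kPa.
Normally consolidated clay, so the full stress increment lies on the virgin compression line:
S_c = C_c·H/(1+e₀)·log₁₀(σ'_f/σ'_0) = 0.25×5.6/(1+1.04)×log₁₀(89.355/47.8)
    = 0.68627 × 0.27169 = 0.1865 m

S_c ≈ 186 mm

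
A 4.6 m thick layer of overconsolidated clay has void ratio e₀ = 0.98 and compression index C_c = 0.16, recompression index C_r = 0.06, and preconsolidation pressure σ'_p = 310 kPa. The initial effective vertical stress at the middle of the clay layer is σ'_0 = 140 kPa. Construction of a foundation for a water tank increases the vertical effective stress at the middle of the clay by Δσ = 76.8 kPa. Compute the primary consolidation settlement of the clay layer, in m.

Final effective stress: σ'_f = 140 + 76.8 = 216.8 kPa.
σ'_f = 216.8 ≤ σ'_p = 310 kPa, so the clay remains overconsolidated and only the recompression index applies:
S_c = C_r·H/(1+e₀)·log₁₀(σ'_f/σ'_0) = 0.06×4.6/1.98×log₁₀(216.8/140)
    = 0.13939 × 0.18993 = 0.02647 m

S_c ≈ 0.0265 m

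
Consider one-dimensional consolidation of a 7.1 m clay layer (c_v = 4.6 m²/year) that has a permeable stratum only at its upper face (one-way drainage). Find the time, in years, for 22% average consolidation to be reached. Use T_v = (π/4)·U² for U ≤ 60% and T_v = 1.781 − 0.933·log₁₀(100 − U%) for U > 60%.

t ≈ 0.417 years

Drainage path length: H_d = H = 7.1 m (single drainage).
U ≤ 60%: T_v = (π/4)·U² = (π/4)×0.22² = 0.038013.
t = T_v·H_d²/c_v = 0.038013×7.1²/4.6 = 0.4166 years.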